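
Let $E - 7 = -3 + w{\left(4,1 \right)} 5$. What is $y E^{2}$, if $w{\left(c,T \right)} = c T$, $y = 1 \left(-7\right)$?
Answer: $-4032$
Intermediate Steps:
$y = -7$
$w{\left(c,T \right)} = T c$
$E = 24$ ($E = 7 - \left(3 - 1 \cdot 4 \cdot 5\right) = 7 + \left(-3 + 4 \cdot 5\right) = 7 + \left(-3 + 20\right) = 7 + 17 = 24$)
$y E^{2} = - 7 \cdot 24^{2} = \left(-7\right) 576 = -4032$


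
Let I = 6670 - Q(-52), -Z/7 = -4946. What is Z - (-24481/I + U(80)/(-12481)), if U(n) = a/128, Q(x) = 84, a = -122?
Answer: 91079337655543/2630395712 ≈ 34626.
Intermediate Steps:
Z = 34622 (Z = -7*(-4946) = 34622)
U(n) = -61/64 (U(n) = -122/128 = -122*1/128 = -61/64)
I = 6586 (I = 6670 - 1*84 = 6670 - 84 = 6586)
Z - (-24481/I + U(80)/(-12481)) = 34622 - (-24481/6586 - 61/64/(-12481)) = 34622 - (-24481*1/6586 - 61/64*(-1/12481)) = 34622 - (-24481/6586 + 61/798784) = 34622 - 1*(-9777314679/2630395712) = 34622 + 9777314679/2630395712 = 91079337655543/2630395712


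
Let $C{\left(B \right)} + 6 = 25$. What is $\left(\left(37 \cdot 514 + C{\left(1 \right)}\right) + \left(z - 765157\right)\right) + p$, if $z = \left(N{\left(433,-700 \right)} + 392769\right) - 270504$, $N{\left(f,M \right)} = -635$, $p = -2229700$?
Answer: $-2854190$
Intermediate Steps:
$C{\left(B \right)} = 19$ ($C{\left(B \right)} = -6 + 25 = 19$)
$z = 121630$ ($z = \left(-635 + 392769\right) - 270504 = 392134 - 270504 = 121630$)
$\left(\left(37 \cdot 514 + C{\left(1 \right)}\right) + \left(z - 765157\right)\right) + p = \left(\left(37 \cdot 514 + 19\right) + \left(121630 - 765157\right)\right) - 2229700 = \left(\left(19018 + 19\right) - 643527\right) - 2229700 = \left(19037 - 643527\right) - 2229700 = -624490 - 2229700 = -2854190$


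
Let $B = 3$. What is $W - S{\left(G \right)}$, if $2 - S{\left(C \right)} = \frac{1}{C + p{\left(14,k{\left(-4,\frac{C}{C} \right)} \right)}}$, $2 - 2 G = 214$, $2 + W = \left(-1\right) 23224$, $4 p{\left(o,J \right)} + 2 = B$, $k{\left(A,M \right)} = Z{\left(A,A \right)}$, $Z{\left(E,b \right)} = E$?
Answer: $- \frac{9825448}{423} \approx -23228.0$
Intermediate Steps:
$k{\left(A,M \right)} = A$
$p{\left(o,J \right)} = \frac{1}{4}$ ($p{\left(o,J \right)} = - \frac{1}{2} + \frac{1}{4} \cdot 3 = - \frac{1}{2} + \frac{3}{4} = \frac{1}{4}$)
$W = -23226$ ($W = -2 - 23224 = -23226$)
$G = -106$ ($G = 1 - 107 = -106$)
$S{\left(C \right)} = 2 - \frac{1}{\frac{1}{4} + C}$ ($S{\left(C \right)} = 2 - \frac{1}{C + \frac{1}{4}} = 2 - \frac{1}{\frac{1}{4} + C}$)
$W - S{\left(G \right)} = -23226 - \frac{2 \left(-1 + 4 \left(-106\right)\right)}{1 + 4 \left(-106\right)} = -23226 - \frac{2 \left(-1 - 424\right)}{1 - 424} = -23226 - 2 \frac{1}{-423} \left(-425\right) = -23226 - 2 \left(- \frac{1}{423}\right) \left(-425\right) = -23226 - \frac{850}{423} = - \frac{9825448}{423}$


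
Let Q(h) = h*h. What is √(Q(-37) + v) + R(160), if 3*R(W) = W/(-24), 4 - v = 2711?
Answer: -20/9 + I*√1338 ≈ -2.2222 + 36.579*I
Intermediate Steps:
v = -2707 (v = 4 - 1*2711 = 4 - 2711 = -2707)
Q(h) = h²
R(W) = -W/72 (R(W) = (W/(-24))/3 = (W*(-1/24))/3 = (-W/24)/3 = -W/72)
√(Q(-37) + v) + R(160) = √((-37)² - 2707) - 1/72*160 = √(1369 - 2707) - 20/9 = √(-1338) - 20/9 = I*√1338 - 20/9 = -20/9 + I*√1338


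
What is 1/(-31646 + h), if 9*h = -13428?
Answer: -1/33138 ≈ -3.0177e-5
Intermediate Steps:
h = -1492 (h = (⅑)*(-13428) = -1492)
1/(-31646 + h) = 1/(-31646 - 1492) = 1/(-33138) = -1/33138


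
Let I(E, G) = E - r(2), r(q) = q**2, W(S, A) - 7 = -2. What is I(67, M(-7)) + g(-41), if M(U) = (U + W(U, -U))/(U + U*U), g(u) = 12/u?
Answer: 2571/41 ≈ 62.707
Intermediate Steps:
W(S, A) = 5 (W(S, A) = 7 - 2 = 5)
M(U) = (5 + U)/(U + U**2) (M(U) = (U + 5)/(U + U*U) = (5 + U)/(U + U**2))
I(E, G) = -4 + E (I(E, G) = E - 1*2**2 = E - 1*4 = E - 4 = -4 + E)
I(67, M(-7)) + g(-41) = (-4 + 67) + 12/(-41) = 63 + 12*(-1/41) = 63 - 12/41 = 2571/41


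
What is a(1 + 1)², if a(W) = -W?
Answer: 4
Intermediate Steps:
a(1 + 1)² = (-(1 + 1))² = (-1*2)² = (-2)² = 4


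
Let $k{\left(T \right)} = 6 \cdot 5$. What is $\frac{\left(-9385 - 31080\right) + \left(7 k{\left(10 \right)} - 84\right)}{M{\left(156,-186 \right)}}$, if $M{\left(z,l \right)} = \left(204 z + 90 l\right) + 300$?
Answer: $- \frac{40339}{15384} \approx -2.6221$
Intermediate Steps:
$k{\left(T \right)} = 30$
$M{\left(z,l \right)} = 300 + 90 l + 204 z$ ($M{\left(z,l \right)} = \left(90 l + 204 z\right) + 300 = 300 + 90 l + 204 z$)
$\frac{\left(-9385 - 31080\right) + \left(7 k{\left(10 \right)} - 84\right)}{M{\left(156,-186 \right)}} = \frac{\left(-9385 - 31080\right) + \left(7 \cdot 30 - 84\right)}{300 + 90 \left(-186\right) + 204 \cdot 156} = \frac{-40465 + \left(210 - 84\right)}{300 - 16740 + 31824} = \frac{-40465 + 126}{15384} = \left(-40339\right) \frac{1}{15384} = - \frac{40339}{15384}$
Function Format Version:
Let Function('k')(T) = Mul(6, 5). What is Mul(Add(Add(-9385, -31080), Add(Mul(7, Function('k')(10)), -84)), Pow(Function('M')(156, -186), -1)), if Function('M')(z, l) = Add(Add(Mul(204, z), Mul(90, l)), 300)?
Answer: Rational(-40339, 15384) ≈ -2.6221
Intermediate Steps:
Function('k')(T) = 30
Function('M')(z, l) = Add(300, Mul(90, l), Mul(204, z)) (Function('M')(z, l) = Add(Add(Mul(90, l), Mul(204, z)), 300) = Add(300, Mul(90, l), Mul(204, z)))
Mul(Add(Add(-9385, -31080), Add(Mul(7, Function('k')(10)), -84)), Pow(Function('M')(156, -186), -1)) = Mul(Add(Add(-9385, -31080), Add(Mul(7, 30), -84)), Pow(Add(300, Mul(90, -186), Mul(204, 156)), -1)) = Mul(Add(-40465, Add(210, -84)), Pow(Add(300, -16740, 31824), -1)) = Mul(Add(-40465, 126), Pow(15384, -1)) = Mul(-40339, Rational(1, 15384)) = Rational(-40339, 15384)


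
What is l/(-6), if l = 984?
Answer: -164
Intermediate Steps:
l/(-6) = 984/(-6) = 984*(-1/6) = -164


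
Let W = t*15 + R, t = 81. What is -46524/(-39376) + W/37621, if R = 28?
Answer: 449805943/370341124 ≈ 1.2146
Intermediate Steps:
W = 1243 (W = 81*15 + 28 = 1215 + 28 = 1243)
-46524/(-39376) + W/37621 = -46524/(-39376) + 1243/37621 = -46524*(-1/39376) + 1243*(1/37621) = 11631/9844 + 1243/37621 = 449805943/370341124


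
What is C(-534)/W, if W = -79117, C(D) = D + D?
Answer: 1068/79117 ≈ 0.013499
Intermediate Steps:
C(D) = 2*D
C(-534)/W = (2*(-534))/(-79117) = -1068*(-1/79117) = 1068/79117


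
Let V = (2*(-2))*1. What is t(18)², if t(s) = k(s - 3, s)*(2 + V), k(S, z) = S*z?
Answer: 291600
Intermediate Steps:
V = -4 (V = -4*1 = -4)
t(s) = -2*s*(-3 + s) (t(s) = ((s - 3)*s)*(2 - 4) = ((-3 + s)*s)*(-2) = (s*(-3 + s))*(-2) = -2*s*(-3 + s))
t(18)² = (2*18*(3 - 1*18))² = (2*18*(3 - 18))² = (2*18*(-15))² = (-540)² = 291600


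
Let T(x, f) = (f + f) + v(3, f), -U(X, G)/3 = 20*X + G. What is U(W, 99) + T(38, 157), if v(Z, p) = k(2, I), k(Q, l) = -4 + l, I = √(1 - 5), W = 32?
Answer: -1907 + 2*I ≈ -1907.0 + 2.0*I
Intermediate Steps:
U(X, G) = -60*X - 3*G (U(X, G) = -3*(20*X + G) = -3*(G + 20*X) = -60*X - 3*G)
I = 2*I (I = √(-4) = 2*I ≈ 2.0*I)
v(Z, p) = -4 + 2*I
T(x, f) = -4 + 2*I + 2*f (T(x, f) = (f + f) + (-4 + 2*I) = 2*f + (-4 + 2*I) = -4 + 2*I + 2*f)
U(W, 99) + T(38, 157) = (-60*32 - 3*99) + (-4 + 2*I + 2*157) = (-1920 - 297) + (-4 + 2*I + 314) = -2217 + (310 + 2*I) = -1907 + 2*I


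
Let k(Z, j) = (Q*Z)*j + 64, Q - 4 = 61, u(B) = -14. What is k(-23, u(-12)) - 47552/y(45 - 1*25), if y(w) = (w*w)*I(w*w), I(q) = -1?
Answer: 527822/25 ≈ 21113.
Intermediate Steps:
Q = 65 (Q = 4 + 61 = 65)
k(Z, j) = 64 + 65*Z*j (k(Z, j) = (65*Z)*j + 64 = 65*Z*j + 64 = 64 + 65*Z*j)
y(w) = -w**2 (y(w) = (w*w)*(-1) = w**2*(-1) = -w**2)
k(-23, u(-12)) - 47552/y(45 - 1*25) = (64 + 65*(-23)*(-14)) - 47552*(-1/(45 - 1*25)**2) = (64 + 20930) - 47552*(-1/(45 - 25)**2) = 20994 - 47552/((-1*20**2)) = 20994 - 47552/((-1*400)) = 20994 - 47552/(-400) = 20994 - 47552*(-1/400) = 20994 + 2972/25 = 527822/25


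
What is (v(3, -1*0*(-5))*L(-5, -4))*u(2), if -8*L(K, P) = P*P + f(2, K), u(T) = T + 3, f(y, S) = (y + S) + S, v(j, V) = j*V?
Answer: 0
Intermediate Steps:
v(j, V) = V*j
f(y, S) = y + 2*S (f(y, S) = (S + y) + S = y + 2*S)
u(T) = 3 + T
L(K, P) = -¼ - K/4 - P²/8 (L(K, P) = -(P*P + (2 + 2*K))/8 = -(P² + (2 + 2*K))/8 = -(2 + P² + 2*K)/8 = -¼ - K/4 - P²/8)
(v(3, -1*0*(-5))*L(-5, -4))*u(2) = (((-1*0*(-5))*3)*(-¼ - ¼*(-5) - ⅛*(-4)²))*(3 + 2) = (((0*(-5))*3)*(-¼ + 5/4 - ⅛*16))*5 = ((0*3)*(-¼ + 5/4 - 2))*5 = (0*(-1))*5 = 0*5 = 0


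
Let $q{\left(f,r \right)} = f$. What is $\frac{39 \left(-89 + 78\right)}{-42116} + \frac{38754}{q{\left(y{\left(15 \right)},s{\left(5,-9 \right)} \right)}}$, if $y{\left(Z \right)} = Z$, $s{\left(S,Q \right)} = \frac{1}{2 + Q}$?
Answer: $\frac{544056633}{210580} \approx 2583.6$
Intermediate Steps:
$\frac{39 \left(-89 + 78\right)}{-42116} + \frac{38754}{q{\left(y{\left(15 \right)},s{\left(5,-9 \right)} \right)}} = \frac{39 \left(-89 + 78\right)}{-42116} + \frac{38754}{15} = 39 \left(-11\right) \left(- \frac{1}{42116}\right) + 38754 \cdot \frac{1}{15} = \left(-429\right) \left(- \frac{1}{42116}\right) + \frac{12918}{5} = \frac{429}{42116} + \frac{12918}{5} = \frac{544056633}{210580}$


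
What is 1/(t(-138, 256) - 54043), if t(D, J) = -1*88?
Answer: -1/54131 ≈ -1.8474e-5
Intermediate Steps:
t(D, J) = -88
1/(t(-138, 256) - 54043) = 1/(-88 - 54043) = 1/(-54131) = -1/54131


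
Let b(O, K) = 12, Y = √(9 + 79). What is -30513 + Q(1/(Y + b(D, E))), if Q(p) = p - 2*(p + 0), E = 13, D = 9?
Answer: -427185/14 + √22/28 ≈ -30513.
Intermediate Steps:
Y = 2*√22 (Y = √88 = 2*√22 ≈ 9.3808)
Q(p) = -p (Q(p) = p - 2*p = -p)
-30513 + Q(1/(Y + b(D, E))) = -30513 - 1/(2*√22 + 12) = -30513 - 1/(12 + 2*√22)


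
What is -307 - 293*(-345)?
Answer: 100778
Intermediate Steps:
-307 - 293*(-345) = -307 + 101085 = 100778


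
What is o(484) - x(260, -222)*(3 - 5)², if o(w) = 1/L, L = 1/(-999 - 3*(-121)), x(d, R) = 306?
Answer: -1860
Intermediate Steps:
L = -1/636 (L = 1/(-999 + 363) = 1/(-636) = -1/636 ≈ -0.0015723)
o(w) = -636 (o(w) = 1/(-1/636) = -636)
o(484) - x(260, -222)*(3 - 5)² = -636 - 306*(3 - 5)² = -636 - 306*(-2)² = -636 - 306*4 = -636 - 1*1224 = -636 - 1224 = -1860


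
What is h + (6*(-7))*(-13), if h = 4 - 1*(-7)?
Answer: 557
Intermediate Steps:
h = 11 (h = 4 + 7 = 11)
h + (6*(-7))*(-13) = 11 + (6*(-7))*(-13) = 11 - 42*(-13) = 11 + 546 = 557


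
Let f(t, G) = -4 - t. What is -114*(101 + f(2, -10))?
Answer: -10830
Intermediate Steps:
-114*(101 + f(2, -10)) = -114*(101 + (-4 - 1*2)) = -114*(101 + (-4 - 2)) = -114*(101 - 6) = -114*95 = -10830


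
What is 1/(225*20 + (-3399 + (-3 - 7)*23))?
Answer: 1/871 ≈ 0.0011481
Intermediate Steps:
1/(225*20 + (-3399 + (-3 - 7)*23)) = 1/(4500 + (-3399 - 10*23)) = 1/(4500 + (-3399 - 230)) = 1/(4500 - 3629) = 1/871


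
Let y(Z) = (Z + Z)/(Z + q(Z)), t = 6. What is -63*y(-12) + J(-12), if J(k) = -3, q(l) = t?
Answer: -255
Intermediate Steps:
q(l) = 6
y(Z) = 2*Z/(6 + Z) (y(Z) = (Z + Z)/(Z + 6) = (2*Z)/(6 + Z) = 2*Z/(6 + Z))
-63*y(-12) + J(-12) = -126*(-12)/(6 - 12) - 3 = -126*(-12)/(-6) - 3 = -126*(-12)*(-1)/6 - 3 = -63*4 - 3 = -252 - 3 = -255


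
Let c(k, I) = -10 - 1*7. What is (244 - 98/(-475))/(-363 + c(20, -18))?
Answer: -57999/90250 ≈ -0.64265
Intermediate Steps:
c(k, I) = -17 (c(k, I) = -10 - 7 = -17)
(244 - 98/(-475))/(-363 + c(20, -18)) = (244 - 98/(-475))/(-363 - 17) = (244 - 98*(-1/475))/(-380) = (244 + 98/475)*(-1/380) = (115998/475)*(-1/380) = -57999/90250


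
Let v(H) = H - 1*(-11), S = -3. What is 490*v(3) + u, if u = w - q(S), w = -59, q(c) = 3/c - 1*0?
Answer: 6802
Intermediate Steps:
q(c) = 3/c (q(c) = 3/c + 0 = 3/c)
v(H) = 11 + H (v(H) = H + 11 = 11 + H)
u = -58 (u = -59 - 3/(-3) = -59 - 3*(-1)/3 = -59 - 1*(-1) = -59 + 1 = -58)
490*v(3) + u = 490*(11 + 3) - 58 = 490*14 - 58 = 6860 - 58 = 6802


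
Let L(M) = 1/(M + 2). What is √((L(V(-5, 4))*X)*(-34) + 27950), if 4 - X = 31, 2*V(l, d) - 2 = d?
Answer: 2*√175835/5 ≈ 167.73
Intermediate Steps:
V(l, d) = 1 + d/2
X = -27 (X = 4 - 1*31 = 4 - 31 = -27)
L(M) = 1/(2 + M)
√((L(V(-5, 4))*X)*(-34) + 27950) = √((-27/(2 + (1 + (½)*4)))*(-34) + 27950) = √((-27/(2 + (1 + 2)))*(-34) + 27950) = √((-27/(2 + 3))*(-34) + 27950) = √((-27/5)*(-34) + 27950) = √(((⅕)*(-27))*(-34) + 27950) = √(-27/5*(-34) + 27950) = √(918/5 + 27950) = √(140668/5) = 2*√175835/5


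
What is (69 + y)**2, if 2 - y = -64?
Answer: 18225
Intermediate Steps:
y = 66 (y = 2 - 1*(-64) = 2 + 64 = 66)
(69 + y)**2 = (69 + 66)**2 = 135**2 = 18225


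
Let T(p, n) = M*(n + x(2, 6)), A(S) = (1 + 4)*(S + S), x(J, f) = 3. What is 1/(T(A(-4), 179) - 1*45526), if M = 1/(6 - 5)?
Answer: -1/45344 ≈ -2.2054e-5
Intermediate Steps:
M = 1 (M = 1/1 = 1)
A(S) = 10*S (A(S) = 5*(2*S) = 10*S)
T(p, n) = 3 + n (T(p, n) = 1*(n + 3) = 1*(3 + n) = 3 + n)
1/(T(A(-4), 179) - 1*45526) = 1/((3 + 179) - 1*45526) = 1/(182 - 45526) = 1/(-45344) = -1/45344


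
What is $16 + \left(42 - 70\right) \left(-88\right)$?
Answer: $2480$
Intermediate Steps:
$16 + \left(42 - 70\right) \left(-88\right) = 16 - -2464 = 16 + 2464 = 2480$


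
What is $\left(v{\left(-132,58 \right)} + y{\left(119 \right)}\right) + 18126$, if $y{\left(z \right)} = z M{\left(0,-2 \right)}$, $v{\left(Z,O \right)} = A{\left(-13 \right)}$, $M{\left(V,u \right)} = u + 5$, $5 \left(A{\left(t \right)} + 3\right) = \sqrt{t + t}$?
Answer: $18480 + \frac{i \sqrt{26}}{5} \approx 18480.0 + 1.0198 i$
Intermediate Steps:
$A{\left(t \right)} = -3 + \frac{\sqrt{2} \sqrt{t}}{5}$ ($A{\left(t \right)} = -3 + \frac{\sqrt{t + t}}{5} = -3 + \frac{\sqrt{2 t}}{5} = -3 + \frac{\sqrt{2} \sqrt{t}}{5}$)
$M{\left(V,u \right)} = 5 + u$
$v{\left(Z,O \right)} = -3 + \frac{i \sqrt{26}}{5}$ ($v{\left(Z,O \right)} = -3 + \frac{\sqrt{2} \sqrt{-13}}{5} = -3 + \frac{\sqrt{2} i \sqrt{13}}{5} = -3 + \frac{i \sqrt{26}}{5}$)
$y{\left(z \right)} = 3 z$ ($y{\left(z \right)} = z \left(5 - 2\right) = z 3 = 3 z$)
$\left(v{\left(-132,58 \right)} + y{\left(119 \right)}\right) + 18126 = \left(\left(-3 + \frac{i \sqrt{26}}{5}\right) + 3 \cdot 119\right) + 18126 = \left(\left(-3 + \frac{i \sqrt{26}}{5}\right) + 357\right) + 18126 = \left(354 + \frac{i \sqrt{26}}{5}\right) + 18126 = 18480 + \frac{i \sqrt{26}}{5}$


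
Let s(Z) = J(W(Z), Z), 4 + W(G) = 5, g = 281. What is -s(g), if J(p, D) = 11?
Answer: -11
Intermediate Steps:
W(G) = 1 (W(G) = -4 + 5 = 1)
s(Z) = 11
-s(g) = -1*11 = -11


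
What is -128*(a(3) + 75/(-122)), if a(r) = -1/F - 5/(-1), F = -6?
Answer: -106624/183 ≈ -582.64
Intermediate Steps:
a(r) = 31/6 (a(r) = -1/(-6) - 5/(-1) = -1*(-1/6) - 5*(-1) = 1/6 + 5 = 31/6)
-128*(a(3) + 75/(-122)) = -128*(31/6 + 75/(-122)) = -128*(31/6 + 75*(-1/122)) = -128*(31/6 - 75/122) = -128*833/183 = -106624/183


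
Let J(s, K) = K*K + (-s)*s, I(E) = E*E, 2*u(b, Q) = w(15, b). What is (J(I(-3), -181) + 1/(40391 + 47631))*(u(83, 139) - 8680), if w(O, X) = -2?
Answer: -24971408340441/88022 ≈ -2.8370e+8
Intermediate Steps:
u(b, Q) = -1 (u(b, Q) = (1/2)*(-2) = -1)
I(E) = E**2
J(s, K) = K**2 - s**2
(J(I(-3), -181) + 1/(40391 + 47631))*(u(83, 139) - 8680) = (((-181)**2 - ((-3)**2)**2) + 1/(40391 + 47631))*(-1 - 8680) = ((32761 - 1*9**2) + 1/88022)*(-8681) = ((32761 - 1*81) + 1/88022)*(-8681) = ((32761 - 81) + 1/88022)*(-8681) = (32680 + 1/88022)*(-8681) = (2876558961/88022)*(-8681) = -24971408340441/88022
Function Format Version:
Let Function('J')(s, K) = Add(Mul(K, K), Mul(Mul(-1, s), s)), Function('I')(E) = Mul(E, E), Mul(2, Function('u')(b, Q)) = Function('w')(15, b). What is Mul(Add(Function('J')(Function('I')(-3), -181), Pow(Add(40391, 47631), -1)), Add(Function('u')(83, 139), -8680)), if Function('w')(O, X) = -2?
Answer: Rational(-24971408340441, 88022) ≈ -2.8370e+8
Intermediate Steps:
Function('u')(b, Q) = -1 (Function('u')(b, Q) = Mul(Rational(1, 2), -2) = -1)
Function('I')(E) = Pow(E, 2)
Function('J')(s, K) = Add(Pow(K, 2), Mul(-1, Pow(s, 2)))
Mul(Add(Function('J')(Function('I')(-3), -181), Pow(Add(40391, 47631), -1)), Add(Function('u')(83, 139), -8680)) = Mul(Add(Add(Pow(-181, 2), Mul(-1, Pow(Pow(-3, 2), 2))), Pow(Add(40391, 47631), -1)), Add(-1, -8680)) = Mul(Add(Add(32761, Mul(-1, Pow(9, 2))), Pow(88022, -1)), -8681) = Mul(Add(Add(32761, Mul(-1, 81)), Rational(1, 88022)), -8681) = Mul(Add(Add(32761, -81), Rational(1, 88022)), -8681) = Mul(Add(32680, Rational(1, 88022)), -8681) = Mul(Rational(2876558961, 88022), -8681) = Rational(-24971408340441, 88022)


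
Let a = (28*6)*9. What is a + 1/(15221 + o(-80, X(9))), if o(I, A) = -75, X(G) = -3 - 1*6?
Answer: 22900753/15146 ≈ 1512.0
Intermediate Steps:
X(G) = -9 (X(G) = -3 - 6 = -9)
a = 1512 (a = 168*9 = 1512)
a + 1/(15221 + o(-80, X(9))) = 1512 + 1/(15221 - 75) = 1512 + 1/15146 = 22900753/15146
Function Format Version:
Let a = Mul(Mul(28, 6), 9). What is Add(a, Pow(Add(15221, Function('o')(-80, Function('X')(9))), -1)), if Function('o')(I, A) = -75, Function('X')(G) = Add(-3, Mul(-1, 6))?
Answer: Rational(22900753, 15146) ≈ 1512.0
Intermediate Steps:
Function('X')(G) = -9 (Function('X')(G) = Add(-3, -6) = -9)
a = 1512 (a = Mul(168, 9) = 1512)
Add(a, Pow(Add(15221, Function('o')(-80, Function('X')(9))), -1)) = Add(1512, Pow(Add(15221, -75), -1)) = Add(1512, Pow(15146, -1)) = Add(1512, Rational(1, 15146)) = Rational(22900753, 15146)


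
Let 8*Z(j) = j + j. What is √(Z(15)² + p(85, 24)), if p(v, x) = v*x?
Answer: √32865/4 ≈ 45.322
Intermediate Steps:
Z(j) = j/4 (Z(j) = (j + j)/8 = (2*j)/8 = j/4)
√(Z(15)² + p(85, 24)) = √(((¼)*15)² + 85*24) = √((15/4)² + 2040) = √(225/16 + 2040) = √(32865/16) = √32865/4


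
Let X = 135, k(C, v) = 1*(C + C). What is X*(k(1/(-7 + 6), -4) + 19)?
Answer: 2295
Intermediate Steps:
k(C, v) = 2*C (k(C, v) = 1*(2*C) = 2*C)
X*(k(1/(-7 + 6), -4) + 19) = 135*(2/(-7 + 6) + 19) = 135*(2/(-1) + 19) = 135*(2*(-1) + 19) = 135*(-2 + 19) = 135*17 = 2295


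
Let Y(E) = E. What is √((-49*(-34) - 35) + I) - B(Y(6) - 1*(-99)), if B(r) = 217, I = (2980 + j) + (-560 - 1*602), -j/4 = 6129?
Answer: -217 + I*√21067 ≈ -217.0 + 145.14*I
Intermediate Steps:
j = -24516 (j = -4*6129 = -24516)
I = -22698 (I = (2980 - 24516) + (-560 - 1*602) = -21536 + (-560 - 602) = -21536 - 1162 = -22698)
√((-49*(-34) - 35) + I) - B(Y(6) - 1*(-99)) = √((-49*(-34) - 35) - 22698) - 1*217 = √((1666 - 35) - 22698) - 217 = √(1631 - 22698) - 217 = √(-21067) - 217 = I*√21067 - 217 = -217 + I*√21067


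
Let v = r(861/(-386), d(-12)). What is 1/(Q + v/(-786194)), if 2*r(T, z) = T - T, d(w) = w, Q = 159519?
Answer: 1/159519 ≈ 6.2688e-6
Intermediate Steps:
r(T, z) = 0 (r(T, z) = (T - T)/2 = (½)*0 = 0)
v = 0
1/(Q + v/(-786194)) = 1/(159519 + 0/(-786194)) = 1/(159519 + 0*(-1/786194)) = 1/(159519 + 0) = 1/159519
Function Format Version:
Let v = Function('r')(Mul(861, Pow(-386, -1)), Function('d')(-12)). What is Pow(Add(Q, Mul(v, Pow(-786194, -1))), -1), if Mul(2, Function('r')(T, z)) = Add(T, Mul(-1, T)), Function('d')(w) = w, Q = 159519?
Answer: Rational(1, 159519) ≈ 6.2688e-6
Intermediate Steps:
Function('r')(T, z) = 0 (Function('r')(T, z) = Mul(Rational(1, 2), Add(T, Mul(-1, T))) = Mul(Rational(1, 2), 0) = 0)
v = 0
Pow(Add(Q, Mul(v, Pow(-786194, -1))), -1) = Pow(Add(159519, Mul(0, Pow(-786194, -1))), -1) = Pow(Add(159519, Mul(0, Rational(-1, 786194))), -1) = Pow(Add(159519, 0), -1) = Pow(159519, -1) = Rational(1, 159519)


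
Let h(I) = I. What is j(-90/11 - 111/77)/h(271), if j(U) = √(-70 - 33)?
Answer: I*√103/271 ≈ 0.03745*I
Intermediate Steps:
j(U) = I*√103 (j(U) = √(-103) = I*√103)
j(-90/11 - 111/77)/h(271) = (I*√103)/271 = (I*√103)*(1/271) = I*√103/271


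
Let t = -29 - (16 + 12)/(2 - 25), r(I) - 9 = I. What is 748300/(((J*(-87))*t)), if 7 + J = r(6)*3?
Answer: 8605450/1056267 ≈ 8.1470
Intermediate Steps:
r(I) = 9 + I
t = -639/23 (t = -29 - 28/(-23) = -29 - 28*(-1)/23 = -29 - 1*(-28/23) = -29 + 28/23 = -639/23 ≈ -27.783)
J = 38 (J = -7 + (9 + 6)*3 = -7 + 15*3 = -7 + 45 = 38)
748300/(((J*(-87))*t)) = 748300/(((38*(-87))*(-639/23))) = 748300/((-3306*(-639/23))) = 748300/(2112534/23) = 748300*(23/2112534) = 8605450/1056267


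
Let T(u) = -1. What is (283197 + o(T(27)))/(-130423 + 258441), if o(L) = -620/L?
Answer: 283817/128018 ≈ 2.2170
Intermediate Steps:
(283197 + o(T(27)))/(-130423 + 258441) = (283197 - 620/(-1))/(-130423 + 258441) = (283197 - 620*(-1))/128018 = (283197 + 620)*(1/128018) = 283817*(1/128018) = 283817/128018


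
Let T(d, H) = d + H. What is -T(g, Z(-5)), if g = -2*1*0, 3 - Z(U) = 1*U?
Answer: -8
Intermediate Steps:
Z(U) = 3 - U
g = 0 (g = -2*0 = 0)
T(d, H) = H + d
-T(g, Z(-5)) = -((3 - 1*(-5)) + 0) = -((3 + 5) + 0) = -(8 + 0) = -1*8 = -8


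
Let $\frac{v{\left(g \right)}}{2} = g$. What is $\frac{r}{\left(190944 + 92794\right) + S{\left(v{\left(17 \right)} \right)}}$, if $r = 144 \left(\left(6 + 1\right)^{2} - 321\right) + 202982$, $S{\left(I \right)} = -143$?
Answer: $\frac{163814}{283595} \approx 0.57763$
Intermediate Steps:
$v{\left(g \right)} = 2 g$
$r = 163814$ ($r = 144 \left(7^{2} - 321\right) + 202982 = 144 \left(49 - 321\right) + 202982 = 144 \left(-272\right) + 202982 = -39168 + 202982 = 163814$)
$\frac{r}{\left(190944 + 92794\right) + S{\left(v{\left(17 \right)} \right)}} = \frac{163814}{\left(190944 + 92794\right) - 143} = \frac{163814}{283738 - 143} = \frac{163814}{283595}$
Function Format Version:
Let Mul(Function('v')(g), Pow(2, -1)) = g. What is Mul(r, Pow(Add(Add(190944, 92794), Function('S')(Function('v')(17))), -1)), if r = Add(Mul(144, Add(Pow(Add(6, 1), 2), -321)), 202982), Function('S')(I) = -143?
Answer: Rational(163814, 283595) ≈ 0.57763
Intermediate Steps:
Function('v')(g) = Mul(2, g)
r = 163814 (r = Add(Mul(144, Add(Pow(7, 2), -321)), 202982) = Add(Mul(144, Add(49, -321)), 202982) = Add(Mul(144, -272), 202982) = Add(-39168, 202982) = 163814)
Mul(r, Pow(Add(Add(190944, 92794), Function('S')(Function('v')(17))), -1)) = Mul(163814, Pow(Add(Add(190944, 92794), -143), -1)) = Mul(163814, Pow(Add(283738, -143), -1)) = Mul(163814, Pow(283595, -1)) = Mul(163814, Rational(1, 283595)) = Rational(163814, 283595)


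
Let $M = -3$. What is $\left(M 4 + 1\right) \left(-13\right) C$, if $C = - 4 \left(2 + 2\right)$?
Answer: $-2288$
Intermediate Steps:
$C = -16$ ($C = \left(-4\right) 4 = -16$)
$\left(M 4 + 1\right) \left(-13\right) C = \left(\left(-3\right) 4 + 1\right) \left(-13\right) \left(-16\right) = \left(-12 + 1\right) \left(-13\right) \left(-16\right) = \left(-11\right) \left(-13\right) \left(-16\right) = 143 \left(-16\right) = -2288$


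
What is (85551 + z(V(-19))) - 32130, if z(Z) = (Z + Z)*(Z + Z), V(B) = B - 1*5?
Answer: 55725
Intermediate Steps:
V(B) = -5 + B (V(B) = B - 5 = -5 + B)
z(Z) = 4*Z**2 (z(Z) = (2*Z)*(2*Z) = 4*Z**2)
(85551 + z(V(-19))) - 32130 = (85551 + 4*(-5 - 19)**2) - 32130 = (85551 + 4*(-24)**2) - 32130 = (85551 + 4*576) - 32130 = (85551 + 2304) - 32130 = 87855 - 32130 = 55725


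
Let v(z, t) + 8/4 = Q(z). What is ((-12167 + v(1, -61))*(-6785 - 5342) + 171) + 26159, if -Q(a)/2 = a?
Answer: 147624047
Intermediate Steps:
Q(a) = -2*a
v(z, t) = -2 - 2*z
((-12167 + v(1, -61))*(-6785 - 5342) + 171) + 26159 = ((-12167 + (-2 - 2*1))*(-6785 - 5342) + 171) + 26159 = ((-12167 + (-2 - 2))*(-12127) + 171) + 26159 = ((-12167 - 4)*(-12127) + 171) + 26159 = (-12171*(-12127) + 171) + 26159 = (147597717 + 171) + 26159 = 147597888 + 26159 = 147624047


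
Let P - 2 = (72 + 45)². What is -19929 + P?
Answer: -6238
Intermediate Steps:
P = 13691 (P = 2 + (72 + 45)² = 2 + 117² = 2 + 13689 = 13691)
-19929 + P = -19929 + 13691 = -6238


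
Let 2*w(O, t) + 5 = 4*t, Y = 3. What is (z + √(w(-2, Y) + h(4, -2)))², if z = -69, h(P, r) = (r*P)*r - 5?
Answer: (138 - √58)²/4 ≈ 4250.0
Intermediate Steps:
w(O, t) = -5/2 + 2*t (w(O, t) = -5/2 + (4*t)/2 = -5/2 + 2*t)
h(P, r) = -5 + P*r² (h(P, r) = (P*r)*r - 5 = P*r² - 5 = -5 + P*r²)
(z + √(w(-2, Y) + h(4, -2)))² = (-69 + √((-5/2 + 2*3) + (-5 + 4*(-2)²)))² = (-69 + √((-5/2 + 6) + (-5 + 4*4)))² = (-69 + √(7/2 + (-5 + 16)))² = (-69 + √(7/2 + 11))² = (-69 + √(29/2))² = (-69 + √58/2)²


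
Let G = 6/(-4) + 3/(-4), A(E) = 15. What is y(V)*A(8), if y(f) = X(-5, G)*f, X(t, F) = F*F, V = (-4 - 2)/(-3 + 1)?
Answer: 3645/16 ≈ 227.81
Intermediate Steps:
V = 3 (V = -6/(-2) = -6*(-½) = 3)
G = -9/4 (G = 6*(-¼) + 3*(-¼) = -3/2 - ¾ = -9/4 ≈ -2.2500)
X(t, F) = F²
y(f) = 81*f/16 (y(f) = (-9/4)²*f = 81*f/16)
y(V)*A(8) = ((81/16)*3)*15 = (243/16)*15 = 3645/16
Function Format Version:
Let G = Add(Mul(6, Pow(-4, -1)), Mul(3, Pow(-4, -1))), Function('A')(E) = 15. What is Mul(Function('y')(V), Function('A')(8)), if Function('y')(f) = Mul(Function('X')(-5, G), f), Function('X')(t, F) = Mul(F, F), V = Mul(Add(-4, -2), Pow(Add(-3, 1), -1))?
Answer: Rational(3645, 16) ≈ 227.81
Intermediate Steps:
V = 3 (V = Mul(-6, Pow(-2, -1)) = Mul(-6, Rational(-1, 2)) = 3)
G = Rational(-9, 4) (G = Add(Mul(6, Rational(-1, 4)), Mul(3, Rational(-1, 4))) = Add(Rational(-3, 2), Rational(-3, 4)) = Rational(-9, 4) ≈ -2.2500)
Function('X')(t, F) = Pow(F, 2)
Function('y')(f) = Mul(Rational(81, 16), f) (Function('y')(f) = Mul(Pow(Rational(-9, 4), 2), f) = Mul(Rational(81, 16), f))
Mul(Function('y')(V), Function('A')(8)) = Mul(Mul(Rational(81, 16), 3), 15) = Mul(Rational(243, 16), 15) = Rational(3645, 16)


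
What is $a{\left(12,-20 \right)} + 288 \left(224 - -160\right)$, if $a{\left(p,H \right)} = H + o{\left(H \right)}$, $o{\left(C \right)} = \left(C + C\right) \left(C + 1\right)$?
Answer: $111332$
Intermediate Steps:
$o{\left(C \right)} = 2 C \left(1 + C\right)$
$a{\left(p,H \right)} = H + 2 H \left(1 + H\right)$
$a{\left(12,-20 \right)} + 288 \left(224 - -160\right) = - 20 \left(3 + 2 \left(-20\right)\right) + 288 \left(224 - -160\right) = - 20 \left(3 - 40\right) + 288 \left(224 + 160\right) = \left(-20\right) \left(-37\right) + 288 \cdot 384 = 740 + 110592 = 111332$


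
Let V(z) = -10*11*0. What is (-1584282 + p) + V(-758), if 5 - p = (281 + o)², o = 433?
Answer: -2094073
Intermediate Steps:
V(z) = 0 (V(z) = -110*0 = 0)
p = -509791 (p = 5 - (281 + 433)² = 5 - 1*714² = 5 - 1*509796 = 5 - 509796 = -509791)
(-1584282 + p) + V(-758) = (-1584282 - 509791) + 0 = -2094073 + 0 = -2094073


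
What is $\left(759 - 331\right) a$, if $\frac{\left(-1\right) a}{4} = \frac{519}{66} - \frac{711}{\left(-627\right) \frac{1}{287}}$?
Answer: $- \frac{119262200}{209} \approx -5.7063 \cdot 10^{5}$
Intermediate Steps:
$a = - \frac{278650}{209}$ ($a = - 4 \left(\frac{519}{66} - \frac{711}{\left(-627\right) \frac{1}{287}}\right) = - 4 \left(519 \cdot \frac{1}{66} - \frac{711}{\left(-627\right) \frac{1}{287}}\right) = - 4 \left(\frac{173}{22} - \frac{711}{- \frac{627}{287}}\right) = - 4 \left(\frac{173}{22} - - \frac{68019}{209}\right) = - 4 \left(\frac{173}{22} + \frac{68019}{209}\right) = \left(-4\right) \frac{139325}{418} = - \frac{278650}{209} \approx -1333.3$)
$\left(759 - 331\right) a = \left(759 - 331\right) \left(- \frac{278650}{209}\right) = 428 \left(- \frac{278650}{209}\right) = - \frac{119262200}{209}$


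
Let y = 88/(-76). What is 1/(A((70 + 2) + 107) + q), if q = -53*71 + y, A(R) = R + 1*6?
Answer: -19/68004 ≈ -0.00027940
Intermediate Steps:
y = -22/19 (y = 88*(-1/76) = -22/19 ≈ -1.1579)
A(R) = 6 + R (A(R) = R + 6 = 6 + R)
q = -71519/19 (q = -53*71 - 22/19 = -3763 - 22/19 = -71519/19 ≈ -3764.2)
1/(A((70 + 2) + 107) + q) = 1/((6 + ((70 + 2) + 107)) - 71519/19) = 1/((6 + (72 + 107)) - 71519/19) = 1/((6 + 179) - 71519/19) = 1/(185 - 71519/19) = 1/(-68004/19) = -19/68004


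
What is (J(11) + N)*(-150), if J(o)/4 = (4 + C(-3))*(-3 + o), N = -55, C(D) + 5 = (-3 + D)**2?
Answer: -159750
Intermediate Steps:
C(D) = -5 + (-3 + D)**2
J(o) = -420 + 140*o (J(o) = 4*((4 + (-5 + (-3 - 3)**2))*(-3 + o)) = 4*((4 + (-5 + (-6)**2))*(-3 + o)) = 4*((4 + (-5 + 36))*(-3 + o)) = 4*((4 + 31)*(-3 + o)) = 4*(35*(-3 + o)) = 4*(-105 + 35*o) = -420 + 140*o)
(J(11) + N)*(-150) = ((-420 + 140*11) - 55)*(-150) = ((-420 + 1540) - 55)*(-150) = (1120 - 55)*(-150) = 1065*(-150) = -159750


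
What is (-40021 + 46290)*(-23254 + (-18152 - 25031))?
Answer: -416493553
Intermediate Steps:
(-40021 + 46290)*(-23254 + (-18152 - 25031)) = 6269*(-23254 - 43183) = 6269*(-66437) = -416493553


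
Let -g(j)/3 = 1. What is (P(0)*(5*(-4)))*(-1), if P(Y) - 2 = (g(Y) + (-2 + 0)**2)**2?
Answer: 60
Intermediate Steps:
g(j) = -3 (g(j) = -3*1 = -3)
P(Y) = 3 (P(Y) = 2 + (-3 + (-2 + 0)**2)**2 = 2 + (-3 + (-2)**2)**2 = 2 + (-3 + 4)**2 = 2 + 1**2 = 2 + 1 = 3)
(P(0)*(5*(-4)))*(-1) = (3*(5*(-4)))*(-1) = (3*(-20))*(-1) = -60*(-1) = 60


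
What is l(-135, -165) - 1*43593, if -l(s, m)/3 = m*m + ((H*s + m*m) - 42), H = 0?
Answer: -206817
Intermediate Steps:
l(s, m) = 126 - 6*m² (l(s, m) = -3*(m*m + ((0*s + m*m) - 42)) = -3*(m² + ((0 + m²) - 42)) = -3*(m² + (m² - 42)) = -3*(m² + (-42 + m²)) = -3*(-42 + 2*m²) = 126 - 6*m²)
l(-135, -165) - 1*43593 = (126 - 6*(-165)²) - 1*43593 = (126 - 6*27225) - 43593 = (126 - 163350) - 43593 = -163224 - 43593 = -206817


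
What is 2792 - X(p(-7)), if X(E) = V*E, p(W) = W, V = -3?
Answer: 2771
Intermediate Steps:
X(E) = -3*E
2792 - X(p(-7)) = 2792 - (-3)*(-7) = 2792 - 1*21 = 2792 - 21 = 2771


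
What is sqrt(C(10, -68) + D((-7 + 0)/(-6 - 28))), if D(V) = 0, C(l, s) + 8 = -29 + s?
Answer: I*sqrt(105) ≈ 10.247*I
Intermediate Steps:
C(l, s) = -37 + s (C(l, s) = -8 + (-29 + s) = -37 + s)
sqrt(C(10, -68) + D((-7 + 0)/(-6 - 28))) = sqrt((-37 - 68) + 0) = sqrt(-105 + 0) = sqrt(-105) = I*sqrt(105)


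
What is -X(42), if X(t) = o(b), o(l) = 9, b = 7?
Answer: -9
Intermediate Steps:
X(t) = 9
-X(42) = -1*9 = -9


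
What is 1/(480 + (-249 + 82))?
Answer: 1/313 ≈ 0.0031949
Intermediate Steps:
1/(480 + (-249 + 82)) = 1/(480 - 167) = 1/313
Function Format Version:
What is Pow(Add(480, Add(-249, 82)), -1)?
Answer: Rational(1, 313) ≈ 0.0031949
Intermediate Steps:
Pow(Add(480, Add(-249, 82)), -1) = Pow(Add(480, -167), -1) = Pow(313, -1) = Rational(1, 313)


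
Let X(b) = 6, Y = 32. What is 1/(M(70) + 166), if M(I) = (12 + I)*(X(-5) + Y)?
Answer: 1/3282 ≈ 0.00030469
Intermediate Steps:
M(I) = 456 + 38*I (M(I) = (12 + I)*(6 + 32) = (12 + I)*38 = 456 + 38*I)
1/(M(70) + 166) = 1/((456 + 38*70) + 166) = 1/((456 + 2660) + 166) = 1/(3116 + 166) = 1/3282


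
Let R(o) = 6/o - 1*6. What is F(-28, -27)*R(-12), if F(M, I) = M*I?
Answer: -4914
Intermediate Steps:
R(o) = -6 + 6/o (R(o) = 6/o - 6 = -6 + 6/o)
F(M, I) = I*M
F(-28, -27)*R(-12) = (-27*(-28))*(-6 + 6/(-12)) = 756*(-6 + 6*(-1/12)) = 756*(-6 - ½) = 756*(-13/2) = -4914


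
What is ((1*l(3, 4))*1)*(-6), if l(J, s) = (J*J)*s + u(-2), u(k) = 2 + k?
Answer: -216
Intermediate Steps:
l(J, s) = s*J**2 (l(J, s) = (J*J)*s + (2 - 2) = J**2*s + 0 = s*J**2 + 0 = s*J**2)
((1*l(3, 4))*1)*(-6) = ((1*(4*3**2))*1)*(-6) = ((1*(4*9))*1)*(-6) = ((1*36)*1)*(-6) = (36*1)*(-6) = 36*(-6) = -216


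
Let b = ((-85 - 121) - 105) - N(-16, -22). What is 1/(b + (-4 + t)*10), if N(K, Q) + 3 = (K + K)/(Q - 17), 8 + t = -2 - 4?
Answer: -39/19064 ≈ -0.0020457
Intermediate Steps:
t = -14 (t = -8 + (-2 - 4) = -8 - 6 = -14)
N(K, Q) = -3 + 2*K/(-17 + Q) (N(K, Q) = -3 + (K + K)/(Q - 17) = -3 + (2*K)/(-17 + Q) = -3 + 2*K/(-17 + Q))
b = -12044/39 (b = ((-85 - 121) - 105) - (51 - 3*(-22) + 2*(-16))/(-17 - 22) = (-206 - 105) - (51 + 66 - 32)/(-39) = -311 - (-1)*85/39 = -311 - 1*(-85/39) = -311 + 85/39 = -12044/39 ≈ -308.82)
1/(b + (-4 + t)*10) = 1/(-12044/39 + (-4 - 14)*10) = 1/(-12044/39 - 18*10) = 1/(-12044/39 - 180) = 1/(-19064/39) = -39/19064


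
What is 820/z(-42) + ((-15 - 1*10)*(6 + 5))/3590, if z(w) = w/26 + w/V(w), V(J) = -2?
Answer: 1910005/45234 ≈ 42.225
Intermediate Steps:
z(w) = -6*w/13 (z(w) = w/26 + w/(-2) = w*(1/26) + w*(-½) = w/26 - w/2 = -6*w/13)
820/z(-42) + ((-15 - 1*10)*(6 + 5))/3590 = 820/((-6/13*(-42))) + ((-15 - 1*10)*(6 + 5))/3590 = 820/(252/13) + ((-15 - 10)*11)*(1/3590) = 820*(13/252) - 25*11*(1/3590) = 2665/63 - 275*1/3590 = 2665/63 - 55/718 = 1910005/45234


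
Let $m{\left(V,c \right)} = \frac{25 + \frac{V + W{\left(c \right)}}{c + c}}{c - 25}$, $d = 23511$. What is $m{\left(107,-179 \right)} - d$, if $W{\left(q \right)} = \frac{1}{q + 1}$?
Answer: $- \frac{101879142237}{4333232} \approx -23511.0$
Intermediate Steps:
$W{\left(q \right)} = \frac{1}{1 + q}$
$m{\left(V,c \right)} = \frac{25 + \frac{V + \frac{1}{1 + c}}{2 c}}{-25 + c}$ ($m{\left(V,c \right)} = \frac{25 + \frac{V + \frac{1}{1 + c}}{c + c}}{c - 25} = \frac{25 + \frac{V + \frac{1}{1 + c}}{2 c}}{-25 + c}$)
$m{\left(107,-179 \right)} - d = \frac{1 + \left(1 - 179\right) \left(107 + 50 \left(-179\right)\right)}{2 \left(-179\right) \left(1 - 179\right) \left(-25 - 179\right)} - 23511 = \frac{1}{2} \left(- \frac{1}{179}\right) \frac{1}{-178} \frac{1}{-204} \left(1 - 178 \left(107 - 8950\right)\right) - 23511 = \frac{1}{2} \left(- \frac{1}{179}\right) \left(- \frac{1}{178}\right) \left(- \frac{1}{204}\right) \left(1 - -1574054\right) - 23511 = \frac{1}{2} \left(- \frac{1}{179}\right) \left(- \frac{1}{178}\right) \left(- \frac{1}{204}\right) \left(1 + 1574054\right) - 23511 = \frac{1}{2} \left(- \frac{1}{179}\right) \left(- \frac{1}{178}\right) \left(- \frac{1}{204}\right) 1574055 - 23511 = - \frac{524685}{4333232} - 23511 = - \frac{101879142237}{4333232}$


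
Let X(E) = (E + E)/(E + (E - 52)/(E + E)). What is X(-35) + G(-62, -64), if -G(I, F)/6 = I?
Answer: 883936/2363 ≈ 374.07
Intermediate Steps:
G(I, F) = -6*I
X(E) = 2*E/(E + (-52 + E)/(2*E)) (X(E) = (2*E)/(E + (-52 + E)/((2*E))) = (2*E)/(E + (-52 + E)*(1/(2*E))) = (2*E)/(E + (-52 + E)/(2*E)) = 2*E/(E + (-52 + E)/(2*E)))
X(-35) + G(-62, -64) = 4*(-35)**2/(-52 - 35 + 2*(-35)**2) - 6*(-62) = 4*1225/(-52 - 35 + 2*1225) + 372 = 4*1225/(-52 - 35 + 2450) + 372 = 4*1225/2363 + 372 = 4*1225*(1/2363) + 372 = 4900/2363 + 372 = 883936/2363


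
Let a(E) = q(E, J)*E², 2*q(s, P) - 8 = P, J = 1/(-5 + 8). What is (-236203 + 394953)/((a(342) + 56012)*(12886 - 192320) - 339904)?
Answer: -79375/48748978506 ≈ -1.6282e-6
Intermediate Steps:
J = ⅓ (J = 1/3 = ⅓ ≈ 0.33333)
q(s, P) = 4 + P/2
a(E) = 25*E²/6 (a(E) = (4 + (½)*(⅓))*E² = (4 + ⅙)*E² = 25*E²/6)
(-236203 + 394953)/((a(342) + 56012)*(12886 - 192320) - 339904) = (-236203 + 394953)/(((25/6)*342² + 56012)*(12886 - 192320) - 339904) = 158750/(((25/6)*116964 + 56012)*(-179434) - 339904) = 158750/((487350 + 56012)*(-179434) - 339904) = 158750/(543362*(-179434) - 339904) = 158750/(-97497617108 - 339904) = 158750/(-97497957012) = 158750*(-1/97497957012) = -79375/48748978506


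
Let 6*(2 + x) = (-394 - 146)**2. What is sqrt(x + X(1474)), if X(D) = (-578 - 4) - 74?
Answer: sqrt(47942) ≈ 218.96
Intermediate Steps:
x = 48598 (x = -2 + (-394 - 146)**2/6 = -2 + (1/6)*(-540)**2 = -2 + (1/6)*291600 = -2 + 48600 = 48598)
X(D) = -656 (X(D) = -582 - 74 = -656)
sqrt(x + X(1474)) = sqrt(48598 - 656) = sqrt(47942)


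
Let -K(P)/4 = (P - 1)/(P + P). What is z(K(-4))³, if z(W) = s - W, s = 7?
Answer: 6859/8 ≈ 857.38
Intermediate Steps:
K(P) = -2*(-1 + P)/P (K(P) = -4*(P - 1)/(P + P) = -4*(-1 + P)/(2*P) = -4*(-1 + P)*1/(2*P) = -2*(-1 + P)/P)
z(W) = 7 - W
z(K(-4))³ = (7 - (-2 + 2/(-4)))³ = (7 - (-2 + 2*(-¼)))³ = (7 - (-2 - ½))³ = (7 - 1*(-5/2))³ = (7 + 5/2)³ = (19/2)³ = 6859/8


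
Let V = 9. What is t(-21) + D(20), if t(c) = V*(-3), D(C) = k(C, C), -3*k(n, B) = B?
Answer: -101/3 ≈ -33.667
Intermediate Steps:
k(n, B) = -B/3
D(C) = -C/3
t(c) = -27 (t(c) = 9*(-3) = -27)
t(-21) + D(20) = -27 - ⅓*20 = -27 - 20/3 = -101/3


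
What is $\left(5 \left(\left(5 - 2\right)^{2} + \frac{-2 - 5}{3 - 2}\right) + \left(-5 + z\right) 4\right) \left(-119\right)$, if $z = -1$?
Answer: $1666$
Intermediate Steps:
$\left(5 \left(\left(5 - 2\right)^{2} + \frac{-2 - 5}{3 - 2}\right) + \left(-5 + z\right) 4\right) \left(-119\right) = \left(5 \left(\left(5 - 2\right)^{2} + \frac{-2 - 5}{3 - 2}\right) + \left(-5 - 1\right) 4\right) \left(-119\right) = \left(5 \left(3^{2} - \frac{7}{1}\right) - 24\right) \left(-119\right) = \left(5 \left(9 - 7\right) - 24\right) \left(-119\right) = \left(5 \cdot 2 - 24\right) \left(-119\right) = \left(10 - 24\right) \left(-119\right) = \left(-14\right) \left(-119\right) = 1666$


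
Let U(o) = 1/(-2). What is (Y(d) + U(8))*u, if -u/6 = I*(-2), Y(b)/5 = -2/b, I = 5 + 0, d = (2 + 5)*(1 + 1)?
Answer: -510/7 ≈ -72.857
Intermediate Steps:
d = 14 (d = 7*2 = 14)
U(o) = -½
I = 5
Y(b) = -10/b (Y(b) = 5*(-2/b) = -10/b)
u = 60 (u = -30*(-2) = -6*(-10) = 60)
(Y(d) + U(8))*u = (-10/14 - ½)*60 = (-10*1/14 - ½)*60 = (-5/7 - ½)*60 = -17/14*60 = -510/7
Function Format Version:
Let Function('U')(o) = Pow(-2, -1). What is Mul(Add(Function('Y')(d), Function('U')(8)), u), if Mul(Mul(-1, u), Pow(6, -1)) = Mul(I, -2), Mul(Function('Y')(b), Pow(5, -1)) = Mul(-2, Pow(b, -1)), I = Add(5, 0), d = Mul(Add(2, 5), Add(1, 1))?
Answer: Rational(-510, 7) ≈ -72.857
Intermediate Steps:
d = 14 (d = Mul(7, 2) = 14)
Function('U')(o) = Rational(-1, 2)
I = 5
Function('Y')(b) = Mul(-10, Pow(b, -1)) (Function('Y')(b) = Mul(5, Mul(-2, Pow(b, -1))) = Mul(-10, Pow(b, -1)))
u = 60 (u = Mul(-6, Mul(5, -2)) = Mul(-6, -10) = 60)
Mul(Add(Function('Y')(d), Function('U')(8)), u) = Mul(Add(Mul(-10, Pow(14, -1)), Rational(-1, 2)), 60) = Mul(Add(Mul(-10, Rational(1, 14)), Rational(-1, 2)), 60) = Mul(Add(Rational(-5, 7), Rational(-1, 2)), 60) = Mul(Rational(-17, 14), 60) = Rational(-510, 7)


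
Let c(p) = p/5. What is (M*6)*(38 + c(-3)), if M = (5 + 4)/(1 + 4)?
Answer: 10098/25 ≈ 403.92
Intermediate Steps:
M = 9/5 ≈ 1.8000
c(p) = p/5 (c(p) = p*(⅕) = p/5)
(M*6)*(38 + c(-3)) = ((9/5)*6)*(38 + (⅕)*(-3)) = 54*(38 - ⅗)/5 = (54/5)*(187/5) = 10098/25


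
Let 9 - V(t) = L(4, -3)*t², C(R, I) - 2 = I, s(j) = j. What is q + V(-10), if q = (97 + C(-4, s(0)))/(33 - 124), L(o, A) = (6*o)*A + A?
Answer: 683220/91 ≈ 7507.9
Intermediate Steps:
L(o, A) = A + 6*A*o (L(o, A) = 6*A*o + A = A + 6*A*o)
C(R, I) = 2 + I
V(t) = 9 + 75*t² (V(t) = 9 - (-3*(1 + 6*4))*t² = 9 - (-3*(1 + 24))*t² = 9 - (-3*25)*t² = 9 - (-75)*t² = 9 + 75*t²)
q = -99/91 (q = (97 + (2 + 0))/(33 - 124) = (97 + 2)/(-91) = 99*(-1/91) = -99/91 ≈ -1.0879)
q + V(-10) = -99/91 + (9 + 75*(-10)²) = -99/91 + (9 + 75*100) = -99/91 + (9 + 7500) = -99/91 + 7509 = 683220/91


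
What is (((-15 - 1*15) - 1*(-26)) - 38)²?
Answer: 1764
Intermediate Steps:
(((-15 - 1*15) - 1*(-26)) - 38)² = (((-15 - 15) + 26) - 38)² = ((-30 + 26) - 38)² = (-4 - 38)² = (-42)² = 1764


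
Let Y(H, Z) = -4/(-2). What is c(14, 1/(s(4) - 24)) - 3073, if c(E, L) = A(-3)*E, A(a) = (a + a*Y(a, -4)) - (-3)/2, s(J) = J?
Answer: -3178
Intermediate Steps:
Y(H, Z) = 2 (Y(H, Z) = -4*(-½) = 2)
A(a) = 3/2 + 3*a (A(a) = (a + a*2) - (-3)/2 = (a + 2*a) - (-3)/2 = 3*a - 1*(-3/2) = 3*a + 3/2 = 3/2 + 3*a)
c(E, L) = -15*E/2 (c(E, L) = (3/2 + 3*(-3))*E = (3/2 - 9)*E = -15*E/2)
c(14, 1/(s(4) - 24)) - 3073 = -15/2*14 - 3073 = -105 - 3073 = -3178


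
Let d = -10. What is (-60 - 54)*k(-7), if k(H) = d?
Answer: 1140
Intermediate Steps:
k(H) = -10
(-60 - 54)*k(-7) = (-60 - 54)*(-10) = -114*(-10) = 1140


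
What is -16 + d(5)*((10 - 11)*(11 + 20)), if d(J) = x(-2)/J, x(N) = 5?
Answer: -47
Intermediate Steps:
d(J) = 5/J
-16 + d(5)*((10 - 11)*(11 + 20)) = -16 + (5/5)*((10 - 11)*(11 + 20)) = -16 + (5*(⅕))*(-1*31) = -16 + 1*(-31) = -16 - 31 = -47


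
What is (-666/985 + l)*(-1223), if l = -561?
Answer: 676625973/985 ≈ 6.8693e+5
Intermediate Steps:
(-666/985 + l)*(-1223) = (-666/985 - 561)*(-1223) = -553251/985*(-1223) = 676625973/985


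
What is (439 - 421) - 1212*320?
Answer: -387822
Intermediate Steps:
(439 - 421) - 1212*320 = 18 - 387840 = -387822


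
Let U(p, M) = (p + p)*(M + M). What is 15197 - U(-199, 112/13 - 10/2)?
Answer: 234973/13 ≈ 18075.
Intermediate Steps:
U(p, M) = 4*M*p (U(p, M) = (2*p)*(2*M) = 4*M*p)
15197 - U(-199, 112/13 - 10/2) = 15197 - 4*(112/13 - 10/2)*(-199) = 15197 - 4*(112*(1/13) - 10*½)*(-199) = 15197 - 4*(112/13 - 5)*(-199) = 15197 - 4*47*(-199)/13 = 15197 - 1*(-37412/13) = 15197 + 37412/13 = 234973/13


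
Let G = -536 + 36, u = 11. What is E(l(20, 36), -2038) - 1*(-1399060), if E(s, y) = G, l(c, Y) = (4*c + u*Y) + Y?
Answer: 1398560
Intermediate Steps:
G = -500
l(c, Y) = 4*c + 12*Y (l(c, Y) = (4*c + 11*Y) + Y = 4*c + 12*Y)
E(s, y) = -500
E(l(20, 36), -2038) - 1*(-1399060) = -500 - 1*(-1399060) = -500 + 1399060 = 1398560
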